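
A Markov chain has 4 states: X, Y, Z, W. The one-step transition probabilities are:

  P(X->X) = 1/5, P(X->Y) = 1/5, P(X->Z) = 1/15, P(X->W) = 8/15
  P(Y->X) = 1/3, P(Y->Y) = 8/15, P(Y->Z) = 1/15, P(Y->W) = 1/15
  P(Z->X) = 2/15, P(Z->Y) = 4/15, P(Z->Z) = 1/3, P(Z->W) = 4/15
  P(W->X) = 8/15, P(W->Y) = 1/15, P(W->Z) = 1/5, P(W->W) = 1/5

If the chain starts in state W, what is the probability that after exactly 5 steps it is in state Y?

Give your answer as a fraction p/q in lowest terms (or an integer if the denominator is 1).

Computing P^5 by repeated multiplication:
P^1 =
  X: [1/5, 1/5, 1/15, 8/15]
  Y: [1/3, 8/15, 1/15, 1/15]
  Z: [2/15, 4/15, 1/3, 4/15]
  W: [8/15, 1/15, 1/5, 1/5]
P^2 =
  X: [2/5, 1/5, 7/45, 11/45]
  Y: [13/45, 28/75, 7/75, 11/45]
  Z: [68/225, 62/225, 43/225, 52/225]
  W: [59/225, 47/225, 11/75, 86/225]
P^3 =
  X: [67/225, 11/45, 19/135, 214/675]
  Y: [1097/3375, 1006/3375, 419/3375, 853/3375]
  Z: [1016/3375, 308/1125, 167/1125, 934/3375]
  W: [1166/3375, 257/1125, 529/3375, 101/375]
P^4 =
  X: [74/225, 839/3375, 1483/10125, 559/2025]
  Y: [15983/50625, 13868/50625, 6757/50625, 14017/50625]
  Z: [16142/50625, 13378/50625, 7247/50625, 13858/50625]
  W: [15683/50625, 12691/50625, 7309/50625, 14942/50625]
P^5 =
  X: [15967/50625, 1439/5625, 21647/151875, 43474/151875]
  Y: [242939/759375, 66646/253125, 11743/84375, 210811/759375]
  Z: [240674/759375, 198296/759375, 107329/759375, 213076/759375]
  W: [244658/759375, 38551/151875, 21949/151875, 70739/253125]

(P^5)[W -> Y] = 38551/151875

Answer: 38551/151875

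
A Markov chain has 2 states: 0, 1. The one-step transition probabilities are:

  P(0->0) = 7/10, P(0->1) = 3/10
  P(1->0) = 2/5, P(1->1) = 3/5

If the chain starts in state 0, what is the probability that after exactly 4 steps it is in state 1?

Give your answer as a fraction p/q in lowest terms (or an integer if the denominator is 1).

Computing P^4 by repeated multiplication:
P^1 =
  0: [7/10, 3/10]
  1: [2/5, 3/5]
P^2 =
  0: [61/100, 39/100]
  1: [13/25, 12/25]
P^3 =
  0: [583/1000, 417/1000]
  1: [139/250, 111/250]
P^4 =
  0: [5749/10000, 4251/10000]
  1: [1417/2500, 1083/2500]

(P^4)[0 -> 1] = 4251/10000

Answer: 4251/10000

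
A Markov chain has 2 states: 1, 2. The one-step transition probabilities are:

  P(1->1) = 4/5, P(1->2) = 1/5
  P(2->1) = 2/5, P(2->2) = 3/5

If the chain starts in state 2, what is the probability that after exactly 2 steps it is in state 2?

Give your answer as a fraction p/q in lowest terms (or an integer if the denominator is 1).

Computing P^2 by repeated multiplication:
P^1 =
  1: [4/5, 1/5]
  2: [2/5, 3/5]
P^2 =
  1: [18/25, 7/25]
  2: [14/25, 11/25]

(P^2)[2 -> 2] = 11/25

Answer: 11/25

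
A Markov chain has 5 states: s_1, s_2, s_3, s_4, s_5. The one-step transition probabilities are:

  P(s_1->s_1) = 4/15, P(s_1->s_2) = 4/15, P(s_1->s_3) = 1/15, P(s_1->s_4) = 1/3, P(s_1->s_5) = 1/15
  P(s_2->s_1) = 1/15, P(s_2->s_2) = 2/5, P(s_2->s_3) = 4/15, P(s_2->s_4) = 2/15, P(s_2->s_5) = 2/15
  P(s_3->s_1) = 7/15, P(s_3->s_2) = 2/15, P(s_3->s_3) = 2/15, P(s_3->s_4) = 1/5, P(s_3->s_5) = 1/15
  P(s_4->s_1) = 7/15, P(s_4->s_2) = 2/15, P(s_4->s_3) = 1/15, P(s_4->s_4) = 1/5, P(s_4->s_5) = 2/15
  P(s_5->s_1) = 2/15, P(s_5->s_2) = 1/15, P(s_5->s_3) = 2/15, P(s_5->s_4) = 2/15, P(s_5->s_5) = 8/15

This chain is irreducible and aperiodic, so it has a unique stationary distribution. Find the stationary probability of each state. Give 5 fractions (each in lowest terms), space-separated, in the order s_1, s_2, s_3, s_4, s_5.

The stationary distribution satisfies pi = pi * P, i.e.:
  pi_s_1 = 4/15*pi_s_1 + 1/15*pi_s_2 + 7/15*pi_s_3 + 7/15*pi_s_4 + 2/15*pi_s_5
  pi_s_2 = 4/15*pi_s_1 + 2/5*pi_s_2 + 2/15*pi_s_3 + 2/15*pi_s_4 + 1/15*pi_s_5
  pi_s_3 = 1/15*pi_s_1 + 4/15*pi_s_2 + 2/15*pi_s_3 + 1/15*pi_s_4 + 2/15*pi_s_5
  pi_s_4 = 1/3*pi_s_1 + 2/15*pi_s_2 + 1/5*pi_s_3 + 1/5*pi_s_4 + 2/15*pi_s_5
  pi_s_5 = 1/15*pi_s_1 + 2/15*pi_s_2 + 1/15*pi_s_3 + 2/15*pi_s_4 + 8/15*pi_s_5
with normalization: pi_s_1 + pi_s_2 + pi_s_3 + pi_s_4 + pi_s_5 = 1.

Using the first 4 balance equations plus normalization, the linear system A*pi = b is:
  [-11/15, 1/15, 7/15, 7/15, 2/15] . pi = 0
  [4/15, -3/5, 2/15, 2/15, 1/15] . pi = 0
  [1/15, 4/15, -13/15, 1/15, 2/15] . pi = 0
  [1/3, 2/15, 1/5, -4/5, 2/15] . pi = 0
  [1, 1, 1, 1, 1] . pi = 1

Solving yields:
  pi_s_1 = 6941/25900
  pi_s_2 = 1388/6475
  pi_s_3 = 3369/25900
  pi_s_4 = 1357/6475
  pi_s_5 = 461/2590

Verification (pi * P):
  6941/25900*4/15 + 1388/6475*1/15 + 3369/25900*7/15 + 1357/6475*7/15 + 461/2590*2/15 = 6941/25900 = pi_s_1  (ok)
  6941/25900*4/15 + 1388/6475*2/5 + 3369/25900*2/15 + 1357/6475*2/15 + 461/2590*1/15 = 1388/6475 = pi_s_2  (ok)
  6941/25900*1/15 + 1388/6475*4/15 + 3369/25900*2/15 + 1357/6475*1/15 + 461/2590*2/15 = 3369/25900 = pi_s_3  (ok)
  6941/25900*1/3 + 1388/6475*2/15 + 3369/25900*1/5 + 1357/6475*1/5 + 461/2590*2/15 = 1357/6475 = pi_s_4  (ok)
  6941/25900*1/15 + 1388/6475*2/15 + 3369/25900*1/15 + 1357/6475*2/15 + 461/2590*8/15 = 461/2590 = pi_s_5  (ok)

Answer: 6941/25900 1388/6475 3369/25900 1357/6475 461/2590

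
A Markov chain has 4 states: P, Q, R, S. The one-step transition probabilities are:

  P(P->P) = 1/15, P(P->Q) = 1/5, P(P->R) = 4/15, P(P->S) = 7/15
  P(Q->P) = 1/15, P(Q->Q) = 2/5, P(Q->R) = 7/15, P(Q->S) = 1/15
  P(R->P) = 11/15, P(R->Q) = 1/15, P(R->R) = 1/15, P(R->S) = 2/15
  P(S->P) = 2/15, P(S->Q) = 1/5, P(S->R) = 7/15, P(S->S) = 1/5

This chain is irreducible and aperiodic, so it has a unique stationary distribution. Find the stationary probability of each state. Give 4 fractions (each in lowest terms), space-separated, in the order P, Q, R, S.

The stationary distribution satisfies pi = pi * P, i.e.:
  pi_P = 1/15*pi_P + 1/15*pi_Q + 11/15*pi_R + 2/15*pi_S
  pi_Q = 1/5*pi_P + 2/5*pi_Q + 1/15*pi_R + 1/5*pi_S
  pi_R = 4/15*pi_P + 7/15*pi_Q + 1/15*pi_R + 7/15*pi_S
  pi_S = 7/15*pi_P + 1/15*pi_Q + 2/15*pi_R + 1/5*pi_S
with normalization: pi_P + pi_Q + pi_R + pi_S = 1.

Using the first 3 balance equations plus normalization, the linear system A*pi = b is:
  [-14/15, 1/15, 11/15, 2/15] . pi = 0
  [1/5, -3/5, 1/15, 1/5] . pi = 0
  [4/15, 7/15, -14/15, 7/15] . pi = 0
  [1, 1, 1, 1] . pi = 1

Solving yields:
  pi_P = 1211/4362
  pi_Q = 877/4362
  pi_R = 427/1454
  pi_S = 331/1454

Verification (pi * P):
  1211/4362*1/15 + 877/4362*1/15 + 427/1454*11/15 + 331/1454*2/15 = 1211/4362 = pi_P  (ok)
  1211/4362*1/5 + 877/4362*2/5 + 427/1454*1/15 + 331/1454*1/5 = 877/4362 = pi_Q  (ok)
  1211/4362*4/15 + 877/4362*7/15 + 427/1454*1/15 + 331/1454*7/15 = 427/1454 = pi_R  (ok)
  1211/4362*7/15 + 877/4362*1/15 + 427/1454*2/15 + 331/1454*1/5 = 331/1454 = pi_S  (ok)

Answer: 1211/4362 877/4362 427/1454 331/1454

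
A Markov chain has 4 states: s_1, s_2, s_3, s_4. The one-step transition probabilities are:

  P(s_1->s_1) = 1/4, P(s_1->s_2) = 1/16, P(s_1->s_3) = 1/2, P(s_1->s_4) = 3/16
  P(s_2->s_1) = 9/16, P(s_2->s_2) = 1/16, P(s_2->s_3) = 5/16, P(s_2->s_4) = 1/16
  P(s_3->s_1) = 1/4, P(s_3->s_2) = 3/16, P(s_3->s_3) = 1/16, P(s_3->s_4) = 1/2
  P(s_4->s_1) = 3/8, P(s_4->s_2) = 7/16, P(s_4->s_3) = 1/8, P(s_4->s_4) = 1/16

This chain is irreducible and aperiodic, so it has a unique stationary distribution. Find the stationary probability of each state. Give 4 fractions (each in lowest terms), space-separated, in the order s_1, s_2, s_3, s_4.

The stationary distribution satisfies pi = pi * P, i.e.:
  pi_s_1 = 1/4*pi_s_1 + 9/16*pi_s_2 + 1/4*pi_s_3 + 3/8*pi_s_4
  pi_s_2 = 1/16*pi_s_1 + 1/16*pi_s_2 + 3/16*pi_s_3 + 7/16*pi_s_4
  pi_s_3 = 1/2*pi_s_1 + 5/16*pi_s_2 + 1/16*pi_s_3 + 1/8*pi_s_4
  pi_s_4 = 3/16*pi_s_1 + 1/16*pi_s_2 + 1/2*pi_s_3 + 1/16*pi_s_4
with normalization: pi_s_1 + pi_s_2 + pi_s_3 + pi_s_4 = 1.

Using the first 3 balance equations plus normalization, the linear system A*pi = b is:
  [-3/4, 9/16, 1/4, 3/8] . pi = 0
  [1/16, -15/16, 3/16, 7/16] . pi = 0
  [1/2, 5/16, -15/16, 1/8] . pi = 0
  [1, 1, 1, 1] . pi = 1

Solving yields:
  pi_s_1 = 2519/7554
  pi_s_2 = 225/1259
  pi_s_3 = 336/1259
  pi_s_4 = 1669/7554

Verification (pi * P):
  2519/7554*1/4 + 225/1259*9/16 + 336/1259*1/4 + 1669/7554*3/8 = 2519/7554 = pi_s_1  (ok)
  2519/7554*1/16 + 225/1259*1/16 + 336/1259*3/16 + 1669/7554*7/16 = 225/1259 = pi_s_2  (ok)
  2519/7554*1/2 + 225/1259*5/16 + 336/1259*1/16 + 1669/7554*1/8 = 336/1259 = pi_s_3  (ok)
  2519/7554*3/16 + 225/1259*1/16 + 336/1259*1/2 + 1669/7554*1/16 = 1669/7554 = pi_s_4  (ok)

Answer: 2519/7554 225/1259 336/1259 1669/7554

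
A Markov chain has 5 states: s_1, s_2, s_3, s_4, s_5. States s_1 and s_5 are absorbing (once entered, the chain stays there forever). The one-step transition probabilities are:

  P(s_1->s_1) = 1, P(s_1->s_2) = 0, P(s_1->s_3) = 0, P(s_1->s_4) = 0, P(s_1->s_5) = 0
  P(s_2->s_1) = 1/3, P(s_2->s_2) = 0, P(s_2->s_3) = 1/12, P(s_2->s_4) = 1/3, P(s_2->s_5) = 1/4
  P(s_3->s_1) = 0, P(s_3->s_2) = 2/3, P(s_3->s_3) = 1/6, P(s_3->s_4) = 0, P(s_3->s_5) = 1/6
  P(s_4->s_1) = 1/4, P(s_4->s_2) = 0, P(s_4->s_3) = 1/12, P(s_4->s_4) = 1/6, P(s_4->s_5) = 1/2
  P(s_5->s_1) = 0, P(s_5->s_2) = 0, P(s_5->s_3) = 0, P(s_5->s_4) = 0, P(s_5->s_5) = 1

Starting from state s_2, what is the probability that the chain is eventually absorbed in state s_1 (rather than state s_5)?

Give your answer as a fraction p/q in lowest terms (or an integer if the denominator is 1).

Answer: 65/136

Derivation:
Let a_i = P(absorbed in s_1 | start in state i).
Boundary conditions: a_s_1 = 1, a_s_5 = 0.
For each transient state i, a_i = sum_j P(i->j) * a_j:
  a_s_2 = 1/3*a_s_1 + 0*a_s_2 + 1/12*a_s_3 + 1/3*a_s_4 + 1/4*a_s_5
  a_s_3 = 0*a_s_1 + 2/3*a_s_2 + 1/6*a_s_3 + 0*a_s_4 + 1/6*a_s_5
  a_s_4 = 1/4*a_s_1 + 0*a_s_2 + 1/12*a_s_3 + 1/6*a_s_4 + 1/2*a_s_5

Substituting a_s_1 = 1 and a_s_5 = 0, rearrange to (I - Q) a = r where r[i] = P(i -> s_1):
  [1, -1/12, -1/3] . (a_s_2, a_s_3, a_s_4) = 1/3
  [-2/3, 5/6, 0] . (a_s_2, a_s_3, a_s_4) = 0
  [0, -1/12, 5/6] . (a_s_2, a_s_3, a_s_4) = 1/4

Solving yields:
  a_s_2 = 65/136
  a_s_3 = 13/34
  a_s_4 = 23/68

Starting state is s_2, so the absorption probability is a_s_2 = 65/136.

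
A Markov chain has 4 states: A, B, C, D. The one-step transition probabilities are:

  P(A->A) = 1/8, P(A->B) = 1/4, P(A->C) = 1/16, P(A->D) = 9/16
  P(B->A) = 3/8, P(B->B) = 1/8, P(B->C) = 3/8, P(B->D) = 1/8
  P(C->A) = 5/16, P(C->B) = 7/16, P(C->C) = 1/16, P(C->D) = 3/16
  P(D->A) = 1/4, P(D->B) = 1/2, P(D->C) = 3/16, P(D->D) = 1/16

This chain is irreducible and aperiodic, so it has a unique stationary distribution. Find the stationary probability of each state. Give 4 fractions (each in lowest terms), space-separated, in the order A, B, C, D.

The stationary distribution satisfies pi = pi * P, i.e.:
  pi_A = 1/8*pi_A + 3/8*pi_B + 5/16*pi_C + 1/4*pi_D
  pi_B = 1/4*pi_A + 1/8*pi_B + 7/16*pi_C + 1/2*pi_D
  pi_C = 1/16*pi_A + 3/8*pi_B + 1/16*pi_C + 3/16*pi_D
  pi_D = 9/16*pi_A + 1/8*pi_B + 3/16*pi_C + 1/16*pi_D
with normalization: pi_A + pi_B + pi_C + pi_D = 1.

Using the first 3 balance equations plus normalization, the linear system A*pi = b is:
  [-7/8, 3/8, 5/16, 1/4] . pi = 0
  [1/4, -7/8, 7/16, 1/2] . pi = 0
  [1/16, 3/8, -15/16, 3/16] . pi = 0
  [1, 1, 1, 1] . pi = 1

Solving yields:
  pi_A = 984/3689
  pi_B = 1131/3689
  pi_C = 694/3689
  pi_D = 880/3689

Verification (pi * P):
  984/3689*1/8 + 1131/3689*3/8 + 694/3689*5/16 + 880/3689*1/4 = 984/3689 = pi_A  (ok)
  984/3689*1/4 + 1131/3689*1/8 + 694/3689*7/16 + 880/3689*1/2 = 1131/3689 = pi_B  (ok)
  984/3689*1/16 + 1131/3689*3/8 + 694/3689*1/16 + 880/3689*3/16 = 694/3689 = pi_C  (ok)
  984/3689*9/16 + 1131/3689*1/8 + 694/3689*3/16 + 880/3689*1/16 = 880/3689 = pi_D  (ok)

Answer: 984/3689 1131/3689 694/3689 880/3689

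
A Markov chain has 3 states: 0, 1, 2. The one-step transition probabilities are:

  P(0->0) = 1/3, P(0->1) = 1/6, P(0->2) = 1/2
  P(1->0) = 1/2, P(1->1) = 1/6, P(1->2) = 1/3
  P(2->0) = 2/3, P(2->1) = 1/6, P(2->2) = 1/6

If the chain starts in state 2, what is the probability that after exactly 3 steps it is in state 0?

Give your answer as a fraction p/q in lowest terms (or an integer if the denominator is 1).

Answer: 1/2

Derivation:
Computing P^3 by repeated multiplication:
P^1 =
  0: [1/3, 1/6, 1/2]
  1: [1/2, 1/6, 1/3]
  2: [2/3, 1/6, 1/6]
P^2 =
  0: [19/36, 1/6, 11/36]
  1: [17/36, 1/6, 13/36]
  2: [5/12, 1/6, 5/12]
P^3 =
  0: [25/54, 1/6, 10/27]
  1: [13/27, 1/6, 19/54]
  2: [1/2, 1/6, 1/3]

(P^3)[2 -> 0] = 1/2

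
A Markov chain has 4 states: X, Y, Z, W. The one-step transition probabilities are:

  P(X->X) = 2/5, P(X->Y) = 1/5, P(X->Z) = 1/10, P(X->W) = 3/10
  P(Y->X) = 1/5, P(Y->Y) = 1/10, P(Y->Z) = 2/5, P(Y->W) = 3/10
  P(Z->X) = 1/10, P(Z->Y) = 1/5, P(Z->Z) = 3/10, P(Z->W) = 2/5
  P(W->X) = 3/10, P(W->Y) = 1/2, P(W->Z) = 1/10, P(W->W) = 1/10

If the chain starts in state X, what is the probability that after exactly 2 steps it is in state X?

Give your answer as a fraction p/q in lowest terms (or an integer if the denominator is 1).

Computing P^2 by repeated multiplication:
P^1 =
  X: [2/5, 1/5, 1/10, 3/10]
  Y: [1/5, 1/10, 2/5, 3/10]
  Z: [1/10, 1/5, 3/10, 2/5]
  W: [3/10, 1/2, 1/10, 1/10]
P^2 =
  X: [3/10, 27/100, 9/50, 1/4]
  Y: [23/100, 7/25, 21/100, 7/25]
  Z: [23/100, 3/10, 11/50, 1/4]
  W: [13/50, 9/50, 27/100, 29/100]

(P^2)[X -> X] = 3/10

Answer: 3/10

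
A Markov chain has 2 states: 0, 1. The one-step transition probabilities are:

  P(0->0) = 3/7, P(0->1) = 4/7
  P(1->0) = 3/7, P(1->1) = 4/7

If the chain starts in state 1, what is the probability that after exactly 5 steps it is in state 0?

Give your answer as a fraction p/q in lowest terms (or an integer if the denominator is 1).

Computing P^5 by repeated multiplication:
P^1 =
  0: [3/7, 4/7]
  1: [3/7, 4/7]
P^2 =
  0: [3/7, 4/7]
  1: [3/7, 4/7]
P^3 =
  0: [3/7, 4/7]
  1: [3/7, 4/7]
P^4 =
  0: [3/7, 4/7]
  1: [3/7, 4/7]
P^5 =
  0: [3/7, 4/7]
  1: [3/7, 4/7]

(P^5)[1 -> 0] = 3/7

Answer: 3/7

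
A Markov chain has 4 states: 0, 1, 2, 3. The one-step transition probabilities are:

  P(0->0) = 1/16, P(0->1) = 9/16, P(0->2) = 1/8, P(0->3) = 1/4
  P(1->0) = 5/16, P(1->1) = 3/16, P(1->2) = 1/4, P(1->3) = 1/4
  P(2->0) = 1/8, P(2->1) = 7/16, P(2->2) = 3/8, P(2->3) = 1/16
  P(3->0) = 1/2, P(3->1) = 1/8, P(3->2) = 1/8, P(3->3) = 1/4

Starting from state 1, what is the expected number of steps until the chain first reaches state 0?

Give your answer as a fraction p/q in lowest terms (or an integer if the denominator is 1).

Let h_i = expected steps to first reach 0 from state i.
Boundary: h_0 = 0.
First-step equations for the other states:
  h_1 = 1 + 5/16*h_0 + 3/16*h_1 + 1/4*h_2 + 1/4*h_3
  h_2 = 1 + 1/8*h_0 + 7/16*h_1 + 3/8*h_2 + 1/16*h_3
  h_3 = 1 + 1/2*h_0 + 1/8*h_1 + 1/8*h_2 + 1/4*h_3

Substituting h_0 = 0 and rearranging gives the linear system (I - Q) h = 1:
  [13/16, -1/4, -1/4] . (h_1, h_2, h_3) = 1
  [-7/16, 5/8, -1/16] . (h_1, h_2, h_3) = 1
  [-1/8, -1/8, 3/4] . (h_1, h_2, h_3) = 1

Solving yields:
  h_1 = 1744/527
  h_2 = 2200/527
  h_3 = 80/31

Starting state is 1, so the expected hitting time is h_1 = 1744/527.

Answer: 1744/527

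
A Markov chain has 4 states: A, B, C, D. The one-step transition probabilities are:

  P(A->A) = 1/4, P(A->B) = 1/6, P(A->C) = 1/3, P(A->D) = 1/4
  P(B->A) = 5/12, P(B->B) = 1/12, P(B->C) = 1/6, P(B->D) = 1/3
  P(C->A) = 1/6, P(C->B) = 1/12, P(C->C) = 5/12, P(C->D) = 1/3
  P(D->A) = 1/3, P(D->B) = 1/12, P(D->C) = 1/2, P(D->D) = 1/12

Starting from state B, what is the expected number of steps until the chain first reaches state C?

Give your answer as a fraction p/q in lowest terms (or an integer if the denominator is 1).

Let h_i = expected steps to first reach C from state i.
Boundary: h_C = 0.
First-step equations for the other states:
  h_A = 1 + 1/4*h_A + 1/6*h_B + 1/3*h_C + 1/4*h_D
  h_B = 1 + 5/12*h_A + 1/12*h_B + 1/6*h_C + 1/3*h_D
  h_D = 1 + 1/3*h_A + 1/12*h_B + 1/2*h_C + 1/12*h_D

Substituting h_C = 0 and rearranging gives the linear system (I - Q) h = 1:
  [3/4, -1/6, -1/4] . (h_A, h_B, h_D) = 1
  [-5/12, 11/12, -1/3] . (h_A, h_B, h_D) = 1
  [-1/3, -1/12, 11/12] . (h_A, h_B, h_D) = 1

Solving yields:
  h_A = 549/191
  h_B = 627/191
  h_D = 465/191

Starting state is B, so the expected hitting time is h_B = 627/191.

Answer: 627/191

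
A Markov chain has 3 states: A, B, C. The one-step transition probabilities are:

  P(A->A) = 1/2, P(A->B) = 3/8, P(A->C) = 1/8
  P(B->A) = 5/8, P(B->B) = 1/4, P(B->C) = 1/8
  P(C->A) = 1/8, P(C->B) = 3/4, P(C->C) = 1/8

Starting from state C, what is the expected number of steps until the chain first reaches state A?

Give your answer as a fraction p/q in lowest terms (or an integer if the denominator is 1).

Let h_i = expected steps to first reach A from state i.
Boundary: h_A = 0.
First-step equations for the other states:
  h_B = 1 + 5/8*h_A + 1/4*h_B + 1/8*h_C
  h_C = 1 + 1/8*h_A + 3/4*h_B + 1/8*h_C

Substituting h_A = 0 and rearranging gives the linear system (I - Q) h = 1:
  [3/4, -1/8] . (h_B, h_C) = 1
  [-3/4, 7/8] . (h_B, h_C) = 1

Solving yields:
  h_B = 16/9
  h_C = 8/3

Starting state is C, so the expected hitting time is h_C = 8/3.

Answer: 8/3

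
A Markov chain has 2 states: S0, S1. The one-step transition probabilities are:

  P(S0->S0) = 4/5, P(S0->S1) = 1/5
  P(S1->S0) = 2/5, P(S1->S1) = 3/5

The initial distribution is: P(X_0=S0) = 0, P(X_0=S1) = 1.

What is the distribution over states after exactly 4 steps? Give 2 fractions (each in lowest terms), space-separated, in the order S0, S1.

Answer: 406/625 219/625

Derivation:
Propagating the distribution step by step (d_{t+1} = d_t * P):
d_0 = (S0=0, S1=1)
  d_1[S0] = 0*4/5 + 1*2/5 = 2/5
  d_1[S1] = 0*1/5 + 1*3/5 = 3/5
d_1 = (S0=2/5, S1=3/5)
  d_2[S0] = 2/5*4/5 + 3/5*2/5 = 14/25
  d_2[S1] = 2/5*1/5 + 3/5*3/5 = 11/25
d_2 = (S0=14/25, S1=11/25)
  d_3[S0] = 14/25*4/5 + 11/25*2/5 = 78/125
  d_3[S1] = 14/25*1/5 + 11/25*3/5 = 47/125
d_3 = (S0=78/125, S1=47/125)
  d_4[S0] = 78/125*4/5 + 47/125*2/5 = 406/625
  d_4[S1] = 78/125*1/5 + 47/125*3/5 = 219/625
d_4 = (S0=406/625, S1=219/625)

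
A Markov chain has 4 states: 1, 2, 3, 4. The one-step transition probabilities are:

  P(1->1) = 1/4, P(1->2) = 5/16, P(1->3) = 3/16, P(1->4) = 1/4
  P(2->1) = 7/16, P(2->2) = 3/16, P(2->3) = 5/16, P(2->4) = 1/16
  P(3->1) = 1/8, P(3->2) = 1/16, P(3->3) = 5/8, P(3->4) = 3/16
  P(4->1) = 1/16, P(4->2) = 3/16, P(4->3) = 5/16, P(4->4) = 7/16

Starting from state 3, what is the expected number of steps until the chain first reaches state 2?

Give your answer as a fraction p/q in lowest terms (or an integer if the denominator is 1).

Answer: 2704/341

Derivation:
Let h_i = expected steps to first reach 2 from state i.
Boundary: h_2 = 0.
First-step equations for the other states:
  h_1 = 1 + 1/4*h_1 + 5/16*h_2 + 3/16*h_3 + 1/4*h_4
  h_3 = 1 + 1/8*h_1 + 1/16*h_2 + 5/8*h_3 + 3/16*h_4
  h_4 = 1 + 1/16*h_1 + 3/16*h_2 + 5/16*h_3 + 7/16*h_4

Substituting h_2 = 0 and rearranging gives the linear system (I - Q) h = 1:
  [3/4, -3/16, -1/4] . (h_1, h_3, h_4) = 1
  [-1/8, 3/8, -3/16] . (h_1, h_3, h_4) = 1
  [-1/16, -5/16, 9/16] . (h_1, h_3, h_4) = 1

Solving yields:
  h_1 = 1904/341
  h_3 = 2704/341
  h_4 = 2320/341

Starting state is 3, so the expected hitting time is h_3 = 2704/341.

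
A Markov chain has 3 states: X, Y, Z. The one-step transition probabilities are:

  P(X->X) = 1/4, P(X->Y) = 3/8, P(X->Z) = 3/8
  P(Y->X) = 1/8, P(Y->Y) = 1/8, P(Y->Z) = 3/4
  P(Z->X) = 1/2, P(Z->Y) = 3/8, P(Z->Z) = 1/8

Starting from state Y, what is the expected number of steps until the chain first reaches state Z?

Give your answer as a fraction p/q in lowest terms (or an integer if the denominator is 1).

Answer: 56/39

Derivation:
Let h_i = expected steps to first reach Z from state i.
Boundary: h_Z = 0.
First-step equations for the other states:
  h_X = 1 + 1/4*h_X + 3/8*h_Y + 3/8*h_Z
  h_Y = 1 + 1/8*h_X + 1/8*h_Y + 3/4*h_Z

Substituting h_Z = 0 and rearranging gives the linear system (I - Q) h = 1:
  [3/4, -3/8] . (h_X, h_Y) = 1
  [-1/8, 7/8] . (h_X, h_Y) = 1

Solving yields:
  h_X = 80/39
  h_Y = 56/39

Starting state is Y, so the expected hitting time is h_Y = 56/39.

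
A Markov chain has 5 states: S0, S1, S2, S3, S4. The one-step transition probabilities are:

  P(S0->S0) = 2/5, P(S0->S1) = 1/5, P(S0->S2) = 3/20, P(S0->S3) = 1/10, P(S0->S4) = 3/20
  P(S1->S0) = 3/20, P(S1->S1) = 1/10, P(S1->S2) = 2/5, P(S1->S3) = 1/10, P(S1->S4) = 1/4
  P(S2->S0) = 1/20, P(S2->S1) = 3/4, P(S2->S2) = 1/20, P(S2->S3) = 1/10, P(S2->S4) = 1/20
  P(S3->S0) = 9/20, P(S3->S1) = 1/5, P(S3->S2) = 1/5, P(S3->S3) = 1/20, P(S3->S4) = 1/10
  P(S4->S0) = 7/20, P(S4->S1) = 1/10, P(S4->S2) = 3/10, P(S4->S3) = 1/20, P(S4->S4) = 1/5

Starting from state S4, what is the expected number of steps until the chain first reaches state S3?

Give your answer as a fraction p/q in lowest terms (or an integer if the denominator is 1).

Answer: 174280/15213

Derivation:
Let h_i = expected steps to first reach S3 from state i.
Boundary: h_S3 = 0.
First-step equations for the other states:
  h_S0 = 1 + 2/5*h_S0 + 1/5*h_S1 + 3/20*h_S2 + 1/10*h_S3 + 3/20*h_S4
  h_S1 = 1 + 3/20*h_S0 + 1/10*h_S1 + 2/5*h_S2 + 1/10*h_S3 + 1/4*h_S4
  h_S2 = 1 + 1/20*h_S0 + 3/4*h_S1 + 1/20*h_S2 + 1/10*h_S3 + 1/20*h_S4
  h_S4 = 1 + 7/20*h_S0 + 1/10*h_S1 + 3/10*h_S2 + 1/20*h_S3 + 1/5*h_S4

Substituting h_S3 = 0 and rearranging gives the linear system (I - Q) h = 1:
  [3/5, -1/5, -3/20, -3/20] . (h_S0, h_S1, h_S2, h_S4) = 1
  [-3/20, 9/10, -2/5, -1/4] . (h_S0, h_S1, h_S2, h_S4) = 1
  [-1/20, -3/4, 19/20, -1/20] . (h_S0, h_S1, h_S2, h_S4) = 1
  [-7/20, -1/10, -3/10, 4/5] . (h_S0, h_S1, h_S2, h_S4) = 1

Solving yields:
  h_S0 = 165700/15213
  h_S1 = 55460/5071
  h_S2 = 165260/15213
  h_S4 = 174280/15213

Starting state is S4, so the expected hitting time is h_S4 = 174280/15213.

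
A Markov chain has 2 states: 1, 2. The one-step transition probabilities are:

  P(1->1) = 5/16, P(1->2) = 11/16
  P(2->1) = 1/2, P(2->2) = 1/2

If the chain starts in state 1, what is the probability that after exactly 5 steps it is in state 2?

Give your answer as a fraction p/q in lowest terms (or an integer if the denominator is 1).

Answer: 607211/1048576

Derivation:
Computing P^5 by repeated multiplication:
P^1 =
  1: [5/16, 11/16]
  2: [1/2, 1/2]
P^2 =
  1: [113/256, 143/256]
  2: [13/32, 19/32]
P^3 =
  1: [1709/4096, 2387/4096]
  2: [217/512, 295/512]
P^4 =
  1: [27641/65536, 37895/65536]
  2: [3445/8192, 4747/8192]
P^5 =
  1: [441365/1048576, 607211/1048576]
  2: [55201/131072, 75871/131072]

(P^5)[1 -> 2] = 607211/1048576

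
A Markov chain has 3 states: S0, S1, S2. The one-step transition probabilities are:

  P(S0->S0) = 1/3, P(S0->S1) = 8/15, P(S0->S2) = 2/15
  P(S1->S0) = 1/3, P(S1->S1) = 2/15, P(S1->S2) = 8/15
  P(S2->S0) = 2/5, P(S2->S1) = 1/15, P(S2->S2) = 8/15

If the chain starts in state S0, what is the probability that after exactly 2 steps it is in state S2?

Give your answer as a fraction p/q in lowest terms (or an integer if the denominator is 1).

Computing P^2 by repeated multiplication:
P^1 =
  S0: [1/3, 8/15, 2/15]
  S1: [1/3, 2/15, 8/15]
  S2: [2/5, 1/15, 8/15]
P^2 =
  S0: [77/225, 58/225, 2/5]
  S1: [83/225, 52/225, 2/5]
  S2: [83/225, 58/225, 28/75]

(P^2)[S0 -> S2] = 2/5

Answer: 2/5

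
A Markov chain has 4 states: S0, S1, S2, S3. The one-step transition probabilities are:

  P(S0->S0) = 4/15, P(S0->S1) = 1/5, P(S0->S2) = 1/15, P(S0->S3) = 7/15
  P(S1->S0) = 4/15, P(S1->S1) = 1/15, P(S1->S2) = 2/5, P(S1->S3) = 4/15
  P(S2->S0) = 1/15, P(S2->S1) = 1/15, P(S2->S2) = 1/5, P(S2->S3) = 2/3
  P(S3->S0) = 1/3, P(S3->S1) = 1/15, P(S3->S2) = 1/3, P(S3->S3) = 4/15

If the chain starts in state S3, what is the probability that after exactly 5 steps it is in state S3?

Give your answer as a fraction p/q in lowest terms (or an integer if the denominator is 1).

Answer: 34583/84375

Derivation:
Computing P^5 by repeated multiplication:
P^1 =
  S0: [4/15, 1/5, 1/15, 7/15]
  S1: [4/15, 1/15, 2/5, 4/15]
  S2: [1/15, 1/15, 1/5, 2/3]
  S3: [1/3, 1/15, 1/3, 4/15]
P^2 =
  S0: [64/225, 23/225, 4/15, 26/75]
  S1: [46/225, 23/225, 16/75, 12/25]
  S2: [61/225, 17/225, 22/75, 9/25]
  S3: [49/225, 1/9, 46/225, 7/15]
P^3 =
  S0: [266/1125, 353/3375, 772/3375, 484/1125]
  S1: [32/125, 317/3375, 868/3375, 442/1125]
  S2: [29/125, 347/3375, 766/3375, 493/1125]
  S3: [289/1125, 323/3375, 862/3375, 49/125]
P^4 =
  S0: [156/625, 1657/16875, 1388/5625, 6842/16875]
  S1: [1358/5625, 63/625, 32/135, 284/675]
  S2: [1409/5625, 61/625, 4186/16875, 1363/3375]
  S3: [4079/16875, 1703/16875, 1334/5625, 7091/16875]
P^5 =
  S0: [2474/10125, 937/9375, 60856/253125, 2336/5625]
  S1: [2504/10125, 8341/84375, 12356/50625, 34574/84375]
  S2: [61757/253125, 8443/84375, 60742/253125, 35099/84375]
  S3: [12517/50625, 25033/253125, 6862/28125, 34583/84375]

(P^5)[S3 -> S3] = 34583/84375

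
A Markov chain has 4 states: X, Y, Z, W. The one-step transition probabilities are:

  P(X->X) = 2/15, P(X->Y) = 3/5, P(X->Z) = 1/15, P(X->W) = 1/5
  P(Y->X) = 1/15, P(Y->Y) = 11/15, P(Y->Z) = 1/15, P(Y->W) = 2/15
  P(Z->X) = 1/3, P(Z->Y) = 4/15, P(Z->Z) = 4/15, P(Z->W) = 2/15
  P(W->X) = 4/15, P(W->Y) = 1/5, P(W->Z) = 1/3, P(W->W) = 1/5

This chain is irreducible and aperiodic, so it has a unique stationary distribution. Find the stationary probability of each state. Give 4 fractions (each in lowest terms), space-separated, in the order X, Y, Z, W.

Answer: 82/575 57/100 309/2300 88/575

Derivation:
The stationary distribution satisfies pi = pi * P, i.e.:
  pi_X = 2/15*pi_X + 1/15*pi_Y + 1/3*pi_Z + 4/15*pi_W
  pi_Y = 3/5*pi_X + 11/15*pi_Y + 4/15*pi_Z + 1/5*pi_W
  pi_Z = 1/15*pi_X + 1/15*pi_Y + 4/15*pi_Z + 1/3*pi_W
  pi_W = 1/5*pi_X + 2/15*pi_Y + 2/15*pi_Z + 1/5*pi_W
with normalization: pi_X + pi_Y + pi_Z + pi_W = 1.

Using the first 3 balance equations plus normalization, the linear system A*pi = b is:
  [-13/15, 1/15, 1/3, 4/15] . pi = 0
  [3/5, -4/15, 4/15, 1/5] . pi = 0
  [1/15, 1/15, -11/15, 1/3] . pi = 0
  [1, 1, 1, 1] . pi = 1

Solving yields:
  pi_X = 82/575
  pi_Y = 57/100
  pi_Z = 309/2300
  pi_W = 88/575

Verification (pi * P):
  82/575*2/15 + 57/100*1/15 + 309/2300*1/3 + 88/575*4/15 = 82/575 = pi_X  (ok)
  82/575*3/5 + 57/100*11/15 + 309/2300*4/15 + 88/575*1/5 = 57/100 = pi_Y  (ok)
  82/575*1/15 + 57/100*1/15 + 309/2300*4/15 + 88/575*1/3 = 309/2300 = pi_Z  (ok)
  82/575*1/5 + 57/100*2/15 + 309/2300*2/15 + 88/575*1/5 = 88/575 = pi_W  (ok)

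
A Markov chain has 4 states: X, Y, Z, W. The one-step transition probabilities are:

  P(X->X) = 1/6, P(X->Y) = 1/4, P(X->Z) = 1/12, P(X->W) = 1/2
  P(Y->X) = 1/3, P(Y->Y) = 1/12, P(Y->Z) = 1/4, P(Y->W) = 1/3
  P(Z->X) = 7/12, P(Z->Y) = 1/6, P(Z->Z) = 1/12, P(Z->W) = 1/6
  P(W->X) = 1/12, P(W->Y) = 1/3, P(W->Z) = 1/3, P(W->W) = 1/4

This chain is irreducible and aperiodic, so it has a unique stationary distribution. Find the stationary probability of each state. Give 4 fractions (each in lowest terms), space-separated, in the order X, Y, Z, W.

The stationary distribution satisfies pi = pi * P, i.e.:
  pi_X = 1/6*pi_X + 1/3*pi_Y + 7/12*pi_Z + 1/12*pi_W
  pi_Y = 1/4*pi_X + 1/12*pi_Y + 1/6*pi_Z + 1/3*pi_W
  pi_Z = 1/12*pi_X + 1/4*pi_Y + 1/12*pi_Z + 1/3*pi_W
  pi_W = 1/2*pi_X + 1/3*pi_Y + 1/6*pi_Z + 1/4*pi_W
with normalization: pi_X + pi_Y + pi_Z + pi_W = 1.

Using the first 3 balance equations plus normalization, the linear system A*pi = b is:
  [-5/6, 1/3, 7/12, 1/12] . pi = 0
  [1/4, -11/12, 1/6, 1/3] . pi = 0
  [1/12, 1/4, -11/12, 1/3] . pi = 0
  [1, 1, 1, 1] . pi = 1

Solving yields:
  pi_X = 715/2744
  pi_Y = 611/2744
  pi_Z = 137/686
  pi_W = 435/1372

Verification (pi * P):
  715/2744*1/6 + 611/2744*1/3 + 137/686*7/12 + 435/1372*1/12 = 715/2744 = pi_X  (ok)
  715/2744*1/4 + 611/2744*1/12 + 137/686*1/6 + 435/1372*1/3 = 611/2744 = pi_Y  (ok)
  715/2744*1/12 + 611/2744*1/4 + 137/686*1/12 + 435/1372*1/3 = 137/686 = pi_Z  (ok)
  715/2744*1/2 + 611/2744*1/3 + 137/686*1/6 + 435/1372*1/4 = 435/1372 = pi_W  (ok)

Answer: 715/2744 611/2744 137/686 435/1372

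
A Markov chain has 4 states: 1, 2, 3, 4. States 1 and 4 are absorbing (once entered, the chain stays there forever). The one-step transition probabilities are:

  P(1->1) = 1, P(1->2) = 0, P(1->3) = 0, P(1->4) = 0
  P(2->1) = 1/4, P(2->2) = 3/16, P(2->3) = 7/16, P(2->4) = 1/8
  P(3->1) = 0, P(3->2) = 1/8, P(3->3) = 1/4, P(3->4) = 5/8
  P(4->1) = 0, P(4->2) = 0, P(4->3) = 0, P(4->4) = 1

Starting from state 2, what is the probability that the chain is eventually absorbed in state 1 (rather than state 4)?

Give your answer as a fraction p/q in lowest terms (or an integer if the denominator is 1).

Answer: 24/71

Derivation:
Let a_i = P(absorbed in 1 | start in state i).
Boundary conditions: a_1 = 1, a_4 = 0.
For each transient state i, a_i = sum_j P(i->j) * a_j:
  a_2 = 1/4*a_1 + 3/16*a_2 + 7/16*a_3 + 1/8*a_4
  a_3 = 0*a_1 + 1/8*a_2 + 1/4*a_3 + 5/8*a_4

Substituting a_1 = 1 and a_4 = 0, rearrange to (I - Q) a = r where r[i] = P(i -> 1):
  [13/16, -7/16] . (a_2, a_3) = 1/4
  [-1/8, 3/4] . (a_2, a_3) = 0

Solving yields:
  a_2 = 24/71
  a_3 = 4/71

Starting state is 2, so the absorption probability is a_2 = 24/71.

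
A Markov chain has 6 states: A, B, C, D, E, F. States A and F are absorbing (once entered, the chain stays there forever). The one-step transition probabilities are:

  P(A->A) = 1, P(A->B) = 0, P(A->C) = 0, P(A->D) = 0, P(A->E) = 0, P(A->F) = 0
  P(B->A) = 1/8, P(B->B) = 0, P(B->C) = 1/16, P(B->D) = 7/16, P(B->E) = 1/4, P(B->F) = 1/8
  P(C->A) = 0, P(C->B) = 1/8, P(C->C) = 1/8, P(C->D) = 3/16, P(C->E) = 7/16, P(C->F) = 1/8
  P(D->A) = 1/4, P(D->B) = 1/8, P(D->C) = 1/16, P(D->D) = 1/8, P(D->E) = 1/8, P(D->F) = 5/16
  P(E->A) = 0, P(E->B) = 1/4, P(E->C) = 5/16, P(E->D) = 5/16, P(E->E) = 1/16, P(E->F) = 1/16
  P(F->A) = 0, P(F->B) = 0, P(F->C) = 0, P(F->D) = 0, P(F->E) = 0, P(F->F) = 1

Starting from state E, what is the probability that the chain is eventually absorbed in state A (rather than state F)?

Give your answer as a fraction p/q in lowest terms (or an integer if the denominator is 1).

Let a_i = P(absorbed in A | start in state i).
Boundary conditions: a_A = 1, a_F = 0.
For each transient state i, a_i = sum_j P(i->j) * a_j:
  a_B = 1/8*a_A + 0*a_B + 1/16*a_C + 7/16*a_D + 1/4*a_E + 1/8*a_F
  a_C = 0*a_A + 1/8*a_B + 1/8*a_C + 3/16*a_D + 7/16*a_E + 1/8*a_F
  a_D = 1/4*a_A + 1/8*a_B + 1/16*a_C + 1/8*a_D + 1/8*a_E + 5/16*a_F
  a_E = 0*a_A + 1/4*a_B + 5/16*a_C + 5/16*a_D + 1/16*a_E + 1/16*a_F

Substituting a_A = 1 and a_F = 0, rearrange to (I - Q) a = r where r[i] = P(i -> A):
  [1, -1/16, -7/16, -1/4] . (a_B, a_C, a_D, a_E) = 1/8
  [-1/8, 7/8, -3/16, -7/16] . (a_B, a_C, a_D, a_E) = 0
  [-1/8, -1/16, 7/8, -1/8] . (a_B, a_C, a_D, a_E) = 1/4
  [-1/4, -5/16, -5/16, 15/16] . (a_B, a_C, a_D, a_E) = 0

Solving yields:
  a_B = 915/2173
  a_C = 722/2173
  a_D = 916/2173
  a_E = 790/2173

Starting state is E, so the absorption probability is a_E = 790/2173.

Answer: 790/2173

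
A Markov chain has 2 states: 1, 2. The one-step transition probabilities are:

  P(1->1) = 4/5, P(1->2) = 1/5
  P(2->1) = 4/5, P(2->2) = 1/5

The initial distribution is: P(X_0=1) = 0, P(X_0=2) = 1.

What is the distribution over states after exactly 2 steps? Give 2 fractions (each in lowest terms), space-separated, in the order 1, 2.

Propagating the distribution step by step (d_{t+1} = d_t * P):
d_0 = (1=0, 2=1)
  d_1[1] = 0*4/5 + 1*4/5 = 4/5
  d_1[2] = 0*1/5 + 1*1/5 = 1/5
d_1 = (1=4/5, 2=1/5)
  d_2[1] = 4/5*4/5 + 1/5*4/5 = 4/5
  d_2[2] = 4/5*1/5 + 1/5*1/5 = 1/5
d_2 = (1=4/5, 2=1/5)

Answer: 4/5 1/5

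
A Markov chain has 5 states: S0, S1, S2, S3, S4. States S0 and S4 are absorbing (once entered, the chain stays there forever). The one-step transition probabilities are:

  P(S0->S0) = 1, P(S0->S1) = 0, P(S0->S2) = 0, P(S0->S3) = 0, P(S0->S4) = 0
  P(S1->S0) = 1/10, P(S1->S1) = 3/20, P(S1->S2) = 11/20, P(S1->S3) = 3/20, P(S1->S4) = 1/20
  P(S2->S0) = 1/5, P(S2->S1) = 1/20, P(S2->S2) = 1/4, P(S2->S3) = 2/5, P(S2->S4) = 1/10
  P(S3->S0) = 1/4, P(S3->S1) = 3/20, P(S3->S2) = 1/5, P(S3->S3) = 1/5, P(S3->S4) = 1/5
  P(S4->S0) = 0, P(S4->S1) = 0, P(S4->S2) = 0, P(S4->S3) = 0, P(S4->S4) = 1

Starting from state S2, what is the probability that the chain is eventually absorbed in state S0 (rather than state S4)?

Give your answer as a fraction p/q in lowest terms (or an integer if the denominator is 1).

Let a_i = P(absorbed in S0 | start in state i).
Boundary conditions: a_S0 = 1, a_S4 = 0.
For each transient state i, a_i = sum_j P(i->j) * a_j:
  a_S1 = 1/10*a_S0 + 3/20*a_S1 + 11/20*a_S2 + 3/20*a_S3 + 1/20*a_S4
  a_S2 = 1/5*a_S0 + 1/20*a_S1 + 1/4*a_S2 + 2/5*a_S3 + 1/10*a_S4
  a_S3 = 1/4*a_S0 + 3/20*a_S1 + 1/5*a_S2 + 1/5*a_S3 + 1/5*a_S4

Substituting a_S0 = 1 and a_S4 = 0, rearrange to (I - Q) a = r where r[i] = P(i -> S0):
  [17/20, -11/20, -3/20] . (a_S1, a_S2, a_S3) = 1/10
  [-1/20, 3/4, -2/5] . (a_S1, a_S2, a_S3) = 1/5
  [-3/20, -1/5, 4/5] . (a_S1, a_S2, a_S3) = 1/4

Solving yields:
  a_S1 = 611/983
  a_S2 = 609/983
  a_S3 = 574/983

Starting state is S2, so the absorption probability is a_S2 = 609/983.

Answer: 609/983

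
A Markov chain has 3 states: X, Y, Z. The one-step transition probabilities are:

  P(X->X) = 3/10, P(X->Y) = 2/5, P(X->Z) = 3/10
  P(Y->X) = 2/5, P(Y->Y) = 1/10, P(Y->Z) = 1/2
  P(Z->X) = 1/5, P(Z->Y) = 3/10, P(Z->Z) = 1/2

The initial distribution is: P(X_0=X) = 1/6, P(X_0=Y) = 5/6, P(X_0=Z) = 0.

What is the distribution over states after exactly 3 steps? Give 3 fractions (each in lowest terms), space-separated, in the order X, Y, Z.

Answer: 577/2000 1591/6000 1339/3000

Derivation:
Propagating the distribution step by step (d_{t+1} = d_t * P):
d_0 = (X=1/6, Y=5/6, Z=0)
  d_1[X] = 1/6*3/10 + 5/6*2/5 + 0*1/5 = 23/60
  d_1[Y] = 1/6*2/5 + 5/6*1/10 + 0*3/10 = 3/20
  d_1[Z] = 1/6*3/10 + 5/6*1/2 + 0*1/2 = 7/15
d_1 = (X=23/60, Y=3/20, Z=7/15)
  d_2[X] = 23/60*3/10 + 3/20*2/5 + 7/15*1/5 = 161/600
  d_2[Y] = 23/60*2/5 + 3/20*1/10 + 7/15*3/10 = 37/120
  d_2[Z] = 23/60*3/10 + 3/20*1/2 + 7/15*1/2 = 127/300
d_2 = (X=161/600, Y=37/120, Z=127/300)
  d_3[X] = 161/600*3/10 + 37/120*2/5 + 127/300*1/5 = 577/2000
  d_3[Y] = 161/600*2/5 + 37/120*1/10 + 127/300*3/10 = 1591/6000
  d_3[Z] = 161/600*3/10 + 37/120*1/2 + 127/300*1/2 = 1339/3000
d_3 = (X=577/2000, Y=1591/6000, Z=1339/3000)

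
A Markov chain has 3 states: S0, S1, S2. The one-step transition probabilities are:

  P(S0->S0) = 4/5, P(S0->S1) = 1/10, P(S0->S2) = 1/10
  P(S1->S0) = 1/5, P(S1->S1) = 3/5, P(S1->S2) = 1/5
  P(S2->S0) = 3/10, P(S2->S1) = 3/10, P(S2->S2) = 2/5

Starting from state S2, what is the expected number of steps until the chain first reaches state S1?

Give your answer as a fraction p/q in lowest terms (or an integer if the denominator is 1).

Let h_i = expected steps to first reach S1 from state i.
Boundary: h_S1 = 0.
First-step equations for the other states:
  h_S0 = 1 + 4/5*h_S0 + 1/10*h_S1 + 1/10*h_S2
  h_S2 = 1 + 3/10*h_S0 + 3/10*h_S1 + 2/5*h_S2

Substituting h_S1 = 0 and rearranging gives the linear system (I - Q) h = 1:
  [1/5, -1/10] . (h_S0, h_S2) = 1
  [-3/10, 3/5] . (h_S0, h_S2) = 1

Solving yields:
  h_S0 = 70/9
  h_S2 = 50/9

Starting state is S2, so the expected hitting time is h_S2 = 50/9.

Answer: 50/9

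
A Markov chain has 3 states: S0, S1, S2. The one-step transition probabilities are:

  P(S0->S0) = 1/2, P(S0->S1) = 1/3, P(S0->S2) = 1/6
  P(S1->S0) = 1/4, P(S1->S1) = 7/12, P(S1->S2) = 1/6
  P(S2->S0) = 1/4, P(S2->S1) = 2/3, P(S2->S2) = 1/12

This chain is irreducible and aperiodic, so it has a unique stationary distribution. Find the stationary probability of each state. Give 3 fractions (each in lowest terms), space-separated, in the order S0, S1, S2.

The stationary distribution satisfies pi = pi * P, i.e.:
  pi_S0 = 1/2*pi_S0 + 1/4*pi_S1 + 1/4*pi_S2
  pi_S1 = 1/3*pi_S0 + 7/12*pi_S1 + 2/3*pi_S2
  pi_S2 = 1/6*pi_S0 + 1/6*pi_S1 + 1/12*pi_S2
with normalization: pi_S0 + pi_S1 + pi_S2 = 1.

Using the first 2 balance equations plus normalization, the linear system A*pi = b is:
  [-1/2, 1/4, 1/4] . pi = 0
  [1/3, -5/12, 2/3] . pi = 0
  [1, 1, 1] . pi = 1

Solving yields:
  pi_S0 = 1/3
  pi_S1 = 20/39
  pi_S2 = 2/13

Verification (pi * P):
  1/3*1/2 + 20/39*1/4 + 2/13*1/4 = 1/3 = pi_S0  (ok)
  1/3*1/3 + 20/39*7/12 + 2/13*2/3 = 20/39 = pi_S1  (ok)
  1/3*1/6 + 20/39*1/6 + 2/13*1/12 = 2/13 = pi_S2  (ok)

Answer: 1/3 20/39 2/13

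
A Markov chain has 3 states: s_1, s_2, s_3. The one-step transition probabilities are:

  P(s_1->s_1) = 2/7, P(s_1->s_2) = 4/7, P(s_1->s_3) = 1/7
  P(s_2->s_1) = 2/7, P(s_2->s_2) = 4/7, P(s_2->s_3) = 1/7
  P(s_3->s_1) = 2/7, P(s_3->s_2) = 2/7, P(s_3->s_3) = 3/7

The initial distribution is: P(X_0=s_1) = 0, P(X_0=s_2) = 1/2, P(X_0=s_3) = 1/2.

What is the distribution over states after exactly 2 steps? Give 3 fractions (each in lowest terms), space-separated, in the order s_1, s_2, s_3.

Answer: 2/7 24/49 11/49

Derivation:
Propagating the distribution step by step (d_{t+1} = d_t * P):
d_0 = (s_1=0, s_2=1/2, s_3=1/2)
  d_1[s_1] = 0*2/7 + 1/2*2/7 + 1/2*2/7 = 2/7
  d_1[s_2] = 0*4/7 + 1/2*4/7 + 1/2*2/7 = 3/7
  d_1[s_3] = 0*1/7 + 1/2*1/7 + 1/2*3/7 = 2/7
d_1 = (s_1=2/7, s_2=3/7, s_3=2/7)
  d_2[s_1] = 2/7*2/7 + 3/7*2/7 + 2/7*2/7 = 2/7
  d_2[s_2] = 2/7*4/7 + 3/7*4/7 + 2/7*2/7 = 24/49
  d_2[s_3] = 2/7*1/7 + 3/7*1/7 + 2/7*3/7 = 11/49
d_2 = (s_1=2/7, s_2=24/49, s_3=11/49)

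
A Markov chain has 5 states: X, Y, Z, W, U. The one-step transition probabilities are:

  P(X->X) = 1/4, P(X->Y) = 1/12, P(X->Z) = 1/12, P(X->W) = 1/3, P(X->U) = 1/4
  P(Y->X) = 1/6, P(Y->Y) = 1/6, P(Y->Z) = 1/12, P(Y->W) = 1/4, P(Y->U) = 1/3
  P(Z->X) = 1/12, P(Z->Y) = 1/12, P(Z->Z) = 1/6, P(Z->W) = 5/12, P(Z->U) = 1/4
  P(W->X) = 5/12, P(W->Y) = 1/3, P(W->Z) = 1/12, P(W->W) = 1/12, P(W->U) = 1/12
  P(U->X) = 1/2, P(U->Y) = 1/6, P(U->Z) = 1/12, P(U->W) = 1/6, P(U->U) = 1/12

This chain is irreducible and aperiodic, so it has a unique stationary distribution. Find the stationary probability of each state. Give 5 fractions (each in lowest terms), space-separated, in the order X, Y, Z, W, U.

Answer: 7781/25267 4363/25267 1/11 5950/25267 4876/25267

Derivation:
The stationary distribution satisfies pi = pi * P, i.e.:
  pi_X = 1/4*pi_X + 1/6*pi_Y + 1/12*pi_Z + 5/12*pi_W + 1/2*pi_U
  pi_Y = 1/12*pi_X + 1/6*pi_Y + 1/12*pi_Z + 1/3*pi_W + 1/6*pi_U
  pi_Z = 1/12*pi_X + 1/12*pi_Y + 1/6*pi_Z + 1/12*pi_W + 1/12*pi_U
  pi_W = 1/3*pi_X + 1/4*pi_Y + 5/12*pi_Z + 1/12*pi_W + 1/6*pi_U
  pi_U = 1/4*pi_X + 1/3*pi_Y + 1/4*pi_Z + 1/12*pi_W + 1/12*pi_U
with normalization: pi_X + pi_Y + pi_Z + pi_W + pi_U = 1.

Using the first 4 balance equations plus normalization, the linear system A*pi = b is:
  [-3/4, 1/6, 1/12, 5/12, 1/2] . pi = 0
  [1/12, -5/6, 1/12, 1/3, 1/6] . pi = 0
  [1/12, 1/12, -5/6, 1/12, 1/12] . pi = 0
  [1/3, 1/4, 5/12, -11/12, 1/6] . pi = 0
  [1, 1, 1, 1, 1] . pi = 1

Solving yields:
  pi_X = 7781/25267
  pi_Y = 4363/25267
  pi_Z = 1/11
  pi_W = 5950/25267
  pi_U = 4876/25267

Verification (pi * P):
  7781/25267*1/4 + 4363/25267*1/6 + 1/11*1/12 + 5950/25267*5/12 + 4876/25267*1/2 = 7781/25267 = pi_X  (ok)
  7781/25267*1/12 + 4363/25267*1/6 + 1/11*1/12 + 5950/25267*1/3 + 4876/25267*1/6 = 4363/25267 = pi_Y  (ok)
  7781/25267*1/12 + 4363/25267*1/12 + 1/11*1/6 + 5950/25267*1/12 + 4876/25267*1/12 = 1/11 = pi_Z  (ok)
  7781/25267*1/3 + 4363/25267*1/4 + 1/11*5/12 + 5950/25267*1/12 + 4876/25267*1/6 = 5950/25267 = pi_W  (ok)
  7781/25267*1/4 + 4363/25267*1/3 + 1/11*1/4 + 5950/25267*1/12 + 4876/25267*1/12 = 4876/25267 = pi_U  (ok)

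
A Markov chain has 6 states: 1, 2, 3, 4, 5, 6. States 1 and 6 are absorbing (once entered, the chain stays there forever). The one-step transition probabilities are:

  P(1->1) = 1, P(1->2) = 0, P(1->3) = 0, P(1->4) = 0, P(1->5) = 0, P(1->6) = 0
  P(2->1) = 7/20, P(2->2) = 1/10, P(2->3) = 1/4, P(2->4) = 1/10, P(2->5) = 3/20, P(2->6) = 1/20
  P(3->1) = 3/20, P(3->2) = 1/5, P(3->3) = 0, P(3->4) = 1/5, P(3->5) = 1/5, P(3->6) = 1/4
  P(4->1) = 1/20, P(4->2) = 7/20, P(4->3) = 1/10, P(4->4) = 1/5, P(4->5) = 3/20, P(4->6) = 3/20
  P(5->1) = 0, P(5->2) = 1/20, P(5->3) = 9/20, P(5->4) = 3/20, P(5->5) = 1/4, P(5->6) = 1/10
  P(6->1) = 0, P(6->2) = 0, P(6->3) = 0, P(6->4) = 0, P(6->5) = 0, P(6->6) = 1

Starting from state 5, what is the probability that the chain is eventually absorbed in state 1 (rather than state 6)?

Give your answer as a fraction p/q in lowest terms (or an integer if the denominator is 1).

Answer: 2353/5744

Derivation:
Let a_i = P(absorbed in 1 | start in state i).
Boundary conditions: a_1 = 1, a_6 = 0.
For each transient state i, a_i = sum_j P(i->j) * a_j:
  a_2 = 7/20*a_1 + 1/10*a_2 + 1/4*a_3 + 1/10*a_4 + 3/20*a_5 + 1/20*a_6
  a_3 = 3/20*a_1 + 1/5*a_2 + 0*a_3 + 1/5*a_4 + 1/5*a_5 + 1/4*a_6
  a_4 = 1/20*a_1 + 7/20*a_2 + 1/10*a_3 + 1/5*a_4 + 3/20*a_5 + 3/20*a_6
  a_5 = 0*a_1 + 1/20*a_2 + 9/20*a_3 + 3/20*a_4 + 1/4*a_5 + 1/10*a_6

Substituting a_1 = 1 and a_6 = 0, rearrange to (I - Q) a = r where r[i] = P(i -> 1):
  [9/10, -1/4, -1/10, -3/20] . (a_2, a_3, a_4, a_5) = 7/20
  [-1/5, 1, -1/5, -1/5] . (a_2, a_3, a_4, a_5) = 3/20
  [-7/20, -1/10, 4/5, -3/20] . (a_2, a_3, a_4, a_5) = 1/20
  [-1/20, -9/20, -3/20, 3/4] . (a_2, a_3, a_4, a_5) = 0

Solving yields:
  a_2 = 3653/5744
  a_3 = 7823/17232
  a_4 = 8173/17232
  a_5 = 2353/5744

Starting state is 5, so the absorption probability is a_5 = 2353/5744.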